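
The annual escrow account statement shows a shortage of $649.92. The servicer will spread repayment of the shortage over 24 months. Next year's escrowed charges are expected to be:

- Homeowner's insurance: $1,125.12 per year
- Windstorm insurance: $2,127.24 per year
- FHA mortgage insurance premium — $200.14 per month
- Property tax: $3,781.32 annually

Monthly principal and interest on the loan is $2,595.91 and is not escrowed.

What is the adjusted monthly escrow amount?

$813.36

Homeowner's insurance — $1,125.12/yr
Windstorm insurance — $2,127.24/yr
FHA mortgage insurance premium — $200.14 × 12 = $2,401.68/yr
Property tax — $3,781.32/yr
Total per year = $1,125.12 + $2,127.24 + $2,401.68 + $3,781.32 = $9,435.36
Base monthly escrow = $9,435.36 / 12 = $786.28
Shortage per month = $649.92 ÷ 24 = $27.08
New monthly escrow = $786.28 + $27.08 = $813.36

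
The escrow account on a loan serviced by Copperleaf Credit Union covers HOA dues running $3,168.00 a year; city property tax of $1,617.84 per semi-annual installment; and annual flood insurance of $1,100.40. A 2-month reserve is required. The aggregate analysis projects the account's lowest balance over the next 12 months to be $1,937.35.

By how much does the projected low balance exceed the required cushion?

HOA dues = $3,168.00/yr
City property tax = $1,617.84 × 2 = $3,235.68/yr
Flood insurance = $1,100.40/yr
Total annual escrow = $3,168.00 + $3,235.68 + $1,100.40 = $7,504.08
Monthly escrow = $7,504.08 / 12 = $625.34
Cushion = 2 × $625.34 = $1,250.68
Excess over cushion: $1,937.35 − $1,250.68 = $686.67

$686.67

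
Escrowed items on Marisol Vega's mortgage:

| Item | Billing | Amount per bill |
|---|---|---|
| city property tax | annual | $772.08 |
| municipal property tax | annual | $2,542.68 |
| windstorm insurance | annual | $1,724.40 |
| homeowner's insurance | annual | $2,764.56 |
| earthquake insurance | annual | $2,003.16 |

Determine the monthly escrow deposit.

City property tax — $772.08 per year
Municipal property tax — $2,542.68 per year
Windstorm insurance — $1,724.40 per year
Homeowner's insurance — $2,764.56 per year
Earthquake insurance — $2,003.16 per year
Annual escrow total = $9,806.88
Monthly = $9,806.88 / 12 = $817.24

$817.24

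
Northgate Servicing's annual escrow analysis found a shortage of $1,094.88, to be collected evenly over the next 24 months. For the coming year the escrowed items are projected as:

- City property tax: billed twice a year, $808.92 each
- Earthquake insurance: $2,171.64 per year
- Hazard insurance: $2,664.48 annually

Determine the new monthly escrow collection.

City property tax: $808.92 × 2 = $1,617.84 per year
Earthquake insurance: $2,171.64 per year
Hazard insurance: $2,664.48 per year
Combined annual = $1,617.84 + $2,171.64 + $2,664.48 = $6,453.96
Base monthly escrow = $6,453.96 / 12 = $537.83
Shortage per month = $1,094.88 / 24 = $45.62
Adjusted monthly = $537.83 + $45.62 = $583.45

$583.45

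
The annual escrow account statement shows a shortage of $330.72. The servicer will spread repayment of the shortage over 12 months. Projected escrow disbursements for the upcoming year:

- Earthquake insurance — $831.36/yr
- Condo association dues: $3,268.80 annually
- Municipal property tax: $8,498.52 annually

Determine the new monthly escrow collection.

Earthquake insurance: $831.36/yr
Condo association dues: $3,268.80/yr
Municipal property tax: $8,498.52/yr
Combined annual = $12,598.68
Monthly = $12,598.68 / 12 = $1,049.89
Monthly shortage recovery: $330.72 / 12 = $27.56
Adjusted monthly = $1,049.89 + $27.56 = $1,077.45

$1,077.45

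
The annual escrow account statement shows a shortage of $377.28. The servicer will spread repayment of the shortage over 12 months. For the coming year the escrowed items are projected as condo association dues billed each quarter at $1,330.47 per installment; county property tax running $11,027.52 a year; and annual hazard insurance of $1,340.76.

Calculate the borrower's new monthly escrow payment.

Condo association dues — $1,330.47 × 4 = $5,321.88
County property tax — $11,027.52
Hazard insurance — $1,340.76
Annual escrow total = $5,321.88 + $11,027.52 + $1,340.76 = $17,690.16
Monthly = $17,690.16 / 12 = $1,474.18
Shortage spread = $377.28 ÷ 12 = $31.44/mo
New monthly escrow = $1,474.18 + $31.44 = $1,505.62

$1,505.62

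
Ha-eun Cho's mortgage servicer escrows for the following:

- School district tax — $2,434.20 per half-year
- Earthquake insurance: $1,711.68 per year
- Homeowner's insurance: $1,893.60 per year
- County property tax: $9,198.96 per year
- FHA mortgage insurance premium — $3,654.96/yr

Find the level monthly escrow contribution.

$1,777.30

School district tax = $2,434.20 × 2 = $4,868.40 per year
Earthquake insurance = $1,711.68 per year
Homeowner's insurance = $1,893.60 per year
County property tax = $9,198.96 per year
FHA mortgage insurance premium = $3,654.96 per year
Yearly total = $4,868.40 + $1,711.68 + $1,893.60 + $9,198.96 + $3,654.96 = $21,327.60
Per month = $21,327.60 / 12 = $1,777.30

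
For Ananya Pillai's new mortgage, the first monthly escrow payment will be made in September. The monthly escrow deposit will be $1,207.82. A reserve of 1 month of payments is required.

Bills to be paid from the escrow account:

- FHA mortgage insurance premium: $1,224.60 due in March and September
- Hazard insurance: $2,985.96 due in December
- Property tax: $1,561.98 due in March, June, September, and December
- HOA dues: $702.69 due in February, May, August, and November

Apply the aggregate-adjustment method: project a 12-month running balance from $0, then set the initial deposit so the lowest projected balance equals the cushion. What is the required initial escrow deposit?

Cushion = 1 × $1,207.82 = $1,207.82
Trial balance (start $0, +$1,207.82 each month, − disbursements):
  Sep: +$1,207.82 − $2,786.58 → -$1,578.76
  Oct: +$1,207.82 → -$370.94
  Nov: +$1,207.82 − $702.69 → $134.19
  Dec: +$1,207.82 − $4,547.94 → -$3,205.93
  Jan: +$1,207.82 → -$1,998.11
  Feb: +$1,207.82 − $702.69 → -$1,492.98
  Mar: +$1,207.82 − $2,786.58 → -$3,071.74
  Apr: +$1,207.82 → -$1,863.92
  May: +$1,207.82 − $702.69 → -$1,358.79
  Jun: +$1,207.82 − $1,561.98 → -$1,712.95
  Jul: +$1,207.82 → -$505.13
  Aug: +$1,207.82 − $702.69 → $0.00
Lowest trial balance = -$3,205.93 (Dec)
Initial deposit = cushion − low point = $1,207.82 − (-$3,205.93) = $4,413.75

$4,413.75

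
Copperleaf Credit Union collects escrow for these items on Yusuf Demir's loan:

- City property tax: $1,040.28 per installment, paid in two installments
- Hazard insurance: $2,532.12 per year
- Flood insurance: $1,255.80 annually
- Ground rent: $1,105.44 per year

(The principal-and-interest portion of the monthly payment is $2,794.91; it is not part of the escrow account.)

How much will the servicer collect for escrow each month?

$581.16

City property tax = $1,040.28 × 2 = $2,080.56 annually
Hazard insurance = $2,532.12 annually
Flood insurance = $1,255.80 annually
Ground rent = $1,105.44 annually
Annual escrow total = $6,973.92
Monthly escrow = $6,973.92 ÷ 12 = $581.16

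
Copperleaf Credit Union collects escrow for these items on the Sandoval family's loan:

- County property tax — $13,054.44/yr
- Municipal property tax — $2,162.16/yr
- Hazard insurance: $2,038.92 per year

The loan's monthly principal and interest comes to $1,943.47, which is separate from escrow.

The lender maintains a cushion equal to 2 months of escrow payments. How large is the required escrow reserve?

County property tax = $13,054.44 annually
Municipal property tax = $2,162.16 annually
Hazard insurance = $2,038.92 annually
Yearly total = $17,255.52
Per month = $17,255.52 ÷ 12 = $1,437.96
Required cushion = 2 × $1,437.96 = $2,875.92

$2,875.92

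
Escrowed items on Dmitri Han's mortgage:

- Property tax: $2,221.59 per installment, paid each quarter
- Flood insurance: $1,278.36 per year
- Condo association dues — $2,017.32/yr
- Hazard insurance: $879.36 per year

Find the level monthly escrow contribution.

$1,088.45

Property tax — $2,221.59 × 4 = $8,886.36 annually
Flood insurance — $1,278.36 annually
Condo association dues — $2,017.32 annually
Hazard insurance — $879.36 annually
Yearly total = $8,886.36 + $1,278.36 + $2,017.32 + $879.36 = $13,061.40
Base monthly escrow = $13,061.40 / 12 = $1,088.45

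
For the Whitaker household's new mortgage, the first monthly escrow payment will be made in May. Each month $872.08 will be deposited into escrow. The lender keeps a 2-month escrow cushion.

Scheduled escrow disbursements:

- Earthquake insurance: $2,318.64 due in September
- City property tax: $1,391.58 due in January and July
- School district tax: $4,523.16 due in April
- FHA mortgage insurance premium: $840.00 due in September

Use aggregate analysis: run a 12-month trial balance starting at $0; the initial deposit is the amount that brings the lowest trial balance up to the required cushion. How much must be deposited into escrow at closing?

Cushion = 2 × $872.08 = $1,744.16
Trial balance (start $0, +$872.08 each month, − disbursements):
  May: +$872.08 → $872.08
  Jun: +$872.08 → $1,744.16
  Jul: +$872.08 − $1,391.58 → $1,224.66
  Aug: +$872.08 → $2,096.74
  Sep: +$872.08 − $3,158.64 → -$189.82
  Oct: +$872.08 → $682.26
  Nov: +$872.08 → $1,554.34
  Dec: +$872.08 → $2,426.42
  Jan: +$872.08 − $1,391.58 → $1,906.92
  Feb: +$872.08 → $2,779.00
  Mar: +$872.08 → $3,651.08
  Apr: +$872.08 − $4,523.16 → $0.00
Lowest trial balance = -$189.82 (Sep)
Initial deposit = cushion − low point = $1,744.16 − (-$189.82) = $1,933.98

$1,933.98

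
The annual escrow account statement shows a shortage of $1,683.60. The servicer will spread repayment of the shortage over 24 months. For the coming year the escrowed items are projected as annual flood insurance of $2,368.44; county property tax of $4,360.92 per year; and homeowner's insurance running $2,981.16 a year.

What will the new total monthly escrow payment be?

Flood insurance = $2,368.44 annually
County property tax = $4,360.92 annually
Homeowner's insurance = $2,981.16 annually
Total annual escrow = $9,710.52
Monthly escrow = $9,710.52 / 12 = $809.21
Monthly shortage recovery: $1,683.60 ÷ 24 = $70.15
Adjusted monthly = $809.21 + $70.15 = $879.36

$879.36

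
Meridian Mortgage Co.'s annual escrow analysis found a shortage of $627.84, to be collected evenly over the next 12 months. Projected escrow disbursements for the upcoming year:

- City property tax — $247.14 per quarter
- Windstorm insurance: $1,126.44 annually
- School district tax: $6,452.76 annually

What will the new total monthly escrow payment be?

$766.30

City property tax — $247.14 × 4 = $988.56/yr
Windstorm insurance — $1,126.44/yr
School district tax — $6,452.76/yr
Annual escrow total = $988.56 + $1,126.44 + $6,452.76 = $8,567.76
Per month = $8,567.76 / 12 = $713.98
Shortage per month = $627.84 / 12 = $52.32
Adjusted monthly = $713.98 + $52.32 = $766.30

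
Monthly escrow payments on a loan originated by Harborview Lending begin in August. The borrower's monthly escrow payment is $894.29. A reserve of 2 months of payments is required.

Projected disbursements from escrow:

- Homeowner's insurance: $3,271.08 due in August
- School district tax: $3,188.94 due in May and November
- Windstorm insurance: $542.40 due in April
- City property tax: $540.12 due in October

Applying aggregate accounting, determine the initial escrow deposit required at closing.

$5,211.56

Cushion = 2 × $894.29 = $1,788.58
Trial balance (start $0, +$894.29 each month, − disbursements):
  Aug: +$894.29 − $3,271.08 → -$2,376.79
  Sep: +$894.29 → -$1,482.50
  Oct: +$894.29 − $540.12 → -$1,128.33
  Nov: +$894.29 − $3,188.94 → -$3,422.98
  Dec: +$894.29 → -$2,528.69
  Jan: +$894.29 → -$1,634.40
  Feb: +$894.29 → -$740.11
  Mar: +$894.29 → $154.18
  Apr: +$894.29 − $542.40 → $506.07
  May: +$894.29 − $3,188.94 → -$1,788.58
  Jun: +$894.29 → -$894.29
  Jul: +$894.29 → $0.00
Lowest trial balance = -$3,422.98 (Nov)
Initial deposit = cushion − low point = $1,788.58 − (-$3,422.98) = $5,211.56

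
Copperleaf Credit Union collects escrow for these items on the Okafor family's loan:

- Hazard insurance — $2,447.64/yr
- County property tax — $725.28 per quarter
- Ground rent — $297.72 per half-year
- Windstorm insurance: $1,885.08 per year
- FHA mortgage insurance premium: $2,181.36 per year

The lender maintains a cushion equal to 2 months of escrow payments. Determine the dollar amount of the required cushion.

$1,668.44

Hazard insurance: $2,447.64 per year
County property tax: $725.28 × 4 = $2,901.12 per year
Ground rent: $297.72 × 2 = $595.44 per year
Windstorm insurance: $1,885.08 per year
FHA mortgage insurance premium: $2,181.36 per year
Total per year = $10,010.64
Per month = $10,010.64 / 12 = $834.22
Reserve = 2 × $834.22 = $1,668.44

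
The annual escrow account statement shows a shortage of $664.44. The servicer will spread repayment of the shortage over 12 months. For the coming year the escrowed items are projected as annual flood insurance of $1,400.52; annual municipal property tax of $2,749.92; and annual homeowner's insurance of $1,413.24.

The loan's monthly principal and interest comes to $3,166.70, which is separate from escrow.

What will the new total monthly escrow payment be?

$519.01

Flood insurance = $1,400.52/yr
Municipal property tax = $2,749.92/yr
Homeowner's insurance = $1,413.24/yr
Combined annual = $1,400.52 + $2,749.92 + $1,413.24 = $5,563.68
Monthly = $5,563.68 / 12 = $463.64
Shortage per month = $664.44 / 12 = $55.37
New monthly escrow = $463.64 + $55.37 = $519.01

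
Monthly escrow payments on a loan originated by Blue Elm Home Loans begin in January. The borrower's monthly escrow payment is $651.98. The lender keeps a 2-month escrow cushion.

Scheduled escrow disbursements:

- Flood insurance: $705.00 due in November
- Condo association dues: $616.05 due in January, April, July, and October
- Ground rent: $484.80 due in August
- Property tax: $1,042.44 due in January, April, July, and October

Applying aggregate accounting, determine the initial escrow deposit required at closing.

Cushion = 2 × $651.98 = $1,303.96
Trial balance (start $0, +$651.98 each month, − disbursements):
  Jan: +$651.98 − $1,658.49 → -$1,006.51
  Feb: +$651.98 → -$354.53
  Mar: +$651.98 → $297.45
  Apr: +$651.98 − $1,658.49 → -$709.06
  May: +$651.98 → -$57.08
  Jun: +$651.98 → $594.90
  Jul: +$651.98 − $1,658.49 → -$411.61
  Aug: +$651.98 − $484.80 → -$244.43
  Sep: +$651.98 → $407.55
  Oct: +$651.98 − $1,658.49 → -$598.96
  Nov: +$651.98 − $705.00 → -$651.98
  Dec: +$651.98 → $0.00
Lowest trial balance = -$1,006.51 (Jan)
Initial deposit = cushion − low point = $1,303.96 − (-$1,006.51) = $2,310.47

$2,310.47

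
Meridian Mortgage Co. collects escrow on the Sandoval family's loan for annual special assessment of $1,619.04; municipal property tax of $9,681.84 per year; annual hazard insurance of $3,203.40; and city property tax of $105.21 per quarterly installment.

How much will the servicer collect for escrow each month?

$1,243.76

Special assessment — $1,619.04
Municipal property tax — $9,681.84
Hazard insurance — $3,203.40
City property tax — $105.21 × 4 = $420.84
Total per year = $14,925.12
Base monthly escrow = $14,925.12 ÷ 12 = $1,243.76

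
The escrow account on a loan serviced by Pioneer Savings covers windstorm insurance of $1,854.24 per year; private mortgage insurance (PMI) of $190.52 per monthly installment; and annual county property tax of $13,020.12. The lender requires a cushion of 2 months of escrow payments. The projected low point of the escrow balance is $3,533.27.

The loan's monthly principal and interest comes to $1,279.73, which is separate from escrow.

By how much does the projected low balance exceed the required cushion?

$673.17

Windstorm insurance = $1,854.24
Private mortgage insurance (PMI) = $190.52 × 12 = $2,286.24
County property tax = $13,020.12
Annual escrow total = $17,160.60
Base monthly escrow = $17,160.60 ÷ 12 = $1,430.05
Required reserve = 2 × $1,430.05 = $2,860.10
Surplus = $3,533.27 − $2,860.10 = $673.17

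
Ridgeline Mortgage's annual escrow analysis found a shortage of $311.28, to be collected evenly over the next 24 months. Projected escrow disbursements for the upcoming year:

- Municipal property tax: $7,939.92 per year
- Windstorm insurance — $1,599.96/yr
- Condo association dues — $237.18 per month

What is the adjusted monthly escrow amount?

Municipal property tax: $7,939.92 annually
Windstorm insurance: $1,599.96 annually
Condo association dues: $237.18 × 12 = $2,846.16 annually
Total annual escrow = $12,386.04
Base monthly escrow = $12,386.04 / 12 = $1,032.17
Shortage per month = $311.28 ÷ 24 = $12.97
Adjusted monthly = $1,032.17 + $12.97 = $1,045.14

$1,045.14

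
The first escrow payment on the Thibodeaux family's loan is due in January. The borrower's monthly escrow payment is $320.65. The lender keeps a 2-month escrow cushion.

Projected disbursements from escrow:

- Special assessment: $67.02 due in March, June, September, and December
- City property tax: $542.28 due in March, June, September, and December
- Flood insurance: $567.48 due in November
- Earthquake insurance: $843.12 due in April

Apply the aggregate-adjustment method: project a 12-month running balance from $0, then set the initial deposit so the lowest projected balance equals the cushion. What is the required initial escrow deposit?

Cushion = 2 × $320.65 = $641.30
Trial balance (start $0, +$320.65 each month, − disbursements):
  Jan: +$320.65 → $320.65
  Feb: +$320.65 → $641.30
  Mar: +$320.65 − $609.30 → $352.65
  Apr: +$320.65 − $843.12 → -$169.82
  May: +$320.65 → $150.83
  Jun: +$320.65 − $609.30 → -$137.82
  Jul: +$320.65 → $182.83
  Aug: +$320.65 → $503.48
  Sep: +$320.65 − $609.30 → $214.83
  Oct: +$320.65 → $535.48
  Nov: +$320.65 − $567.48 → $288.65
  Dec: +$320.65 − $609.30 → $0.00
Lowest trial balance = -$169.82 (Apr)
Initial deposit = cushion − low point = $641.30 − (-$169.82) = $811.12

$811.12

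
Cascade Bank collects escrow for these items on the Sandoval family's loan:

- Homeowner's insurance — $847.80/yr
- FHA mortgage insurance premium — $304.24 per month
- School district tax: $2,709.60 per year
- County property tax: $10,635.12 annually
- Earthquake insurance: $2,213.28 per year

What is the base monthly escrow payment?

Homeowner's insurance — $847.80 per year
FHA mortgage insurance premium — $304.24 × 12 = $3,650.88 per year
School district tax — $2,709.60 per year
County property tax — $10,635.12 per year
Earthquake insurance — $2,213.28 per year
Yearly total = $847.80 + $3,650.88 + $2,709.60 + $10,635.12 + $2,213.28 = $20,056.68
Per month = $20,056.68 / 12 = $1,671.39

$1,671.39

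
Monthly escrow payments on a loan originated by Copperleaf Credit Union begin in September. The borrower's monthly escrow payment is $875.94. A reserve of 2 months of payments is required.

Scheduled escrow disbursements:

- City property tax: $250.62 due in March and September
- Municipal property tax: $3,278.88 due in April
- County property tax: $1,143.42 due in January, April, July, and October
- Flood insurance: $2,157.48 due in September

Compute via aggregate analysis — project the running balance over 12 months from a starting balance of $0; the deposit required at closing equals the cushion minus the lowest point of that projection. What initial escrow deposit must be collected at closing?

Cushion = 2 × $875.94 = $1,751.88
Trial balance (start $0, +$875.94 each month, − disbursements):
  Sep: +$875.94 − $2,408.10 → -$1,532.16
  Oct: +$875.94 − $1,143.42 → -$1,799.64
  Nov: +$875.94 → -$923.70
  Dec: +$875.94 → -$47.76
  Jan: +$875.94 − $1,143.42 → -$315.24
  Feb: +$875.94 → $560.70
  Mar: +$875.94 − $250.62 → $1,186.02
  Apr: +$875.94 − $4,422.30 → -$2,360.34
  May: +$875.94 → -$1,484.40
  Jun: +$875.94 → -$608.46
  Jul: +$875.94 − $1,143.42 → -$875.94
  Aug: +$875.94 → $0.00
Lowest trial balance = -$2,360.34 (Apr)
Initial deposit = cushion − low point = $1,751.88 − (-$2,360.34) = $4,112.22

$4,112.22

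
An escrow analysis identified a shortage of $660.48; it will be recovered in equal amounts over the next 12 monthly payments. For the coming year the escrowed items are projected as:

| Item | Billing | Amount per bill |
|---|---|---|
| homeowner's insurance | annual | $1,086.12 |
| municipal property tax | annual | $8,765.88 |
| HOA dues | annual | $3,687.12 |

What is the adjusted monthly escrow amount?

Homeowner's insurance — $1,086.12/yr
Municipal property tax — $8,765.88/yr
HOA dues — $3,687.12/yr
Combined annual = $13,539.12
Per month = $13,539.12 ÷ 12 = $1,128.26
Shortage per month = $660.48 ÷ 12 = $55.04
New monthly escrow = $1,128.26 + $55.04 = $1,183.30

$1,183.30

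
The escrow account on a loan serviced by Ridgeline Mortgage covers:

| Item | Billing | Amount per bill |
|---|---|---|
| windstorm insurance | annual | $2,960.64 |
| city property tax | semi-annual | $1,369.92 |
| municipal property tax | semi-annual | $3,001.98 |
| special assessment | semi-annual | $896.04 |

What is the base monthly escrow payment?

Windstorm insurance = $2,960.64
City property tax = $1,369.92 × 2 = $2,739.84
Municipal property tax = $3,001.98 × 2 = $6,003.96
Special assessment = $896.04 × 2 = $1,792.08
Total per year = $13,496.52
Monthly escrow = $13,496.52 ÷ 12 = $1,124.71

$1,124.71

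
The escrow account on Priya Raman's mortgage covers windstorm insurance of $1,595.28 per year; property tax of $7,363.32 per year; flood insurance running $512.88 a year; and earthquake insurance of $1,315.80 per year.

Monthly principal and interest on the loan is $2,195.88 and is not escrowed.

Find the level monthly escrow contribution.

$898.94

Windstorm insurance: $1,595.28
Property tax: $7,363.32
Flood insurance: $512.88
Earthquake insurance: $1,315.80
Total per year = $1,595.28 + $7,363.32 + $512.88 + $1,315.80 = $10,787.28
Per month = $10,787.28 / 12 = $898.94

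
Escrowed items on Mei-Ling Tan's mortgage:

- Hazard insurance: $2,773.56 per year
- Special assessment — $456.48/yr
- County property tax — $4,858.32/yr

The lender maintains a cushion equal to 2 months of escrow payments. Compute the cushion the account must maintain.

Hazard insurance — $2,773.56
Special assessment — $456.48
County property tax — $4,858.32
Annual escrow total = $8,088.36
Monthly = $8,088.36 / 12 = $674.03
Required cushion = 2 × $674.03 = $1,348.06

$1,348.06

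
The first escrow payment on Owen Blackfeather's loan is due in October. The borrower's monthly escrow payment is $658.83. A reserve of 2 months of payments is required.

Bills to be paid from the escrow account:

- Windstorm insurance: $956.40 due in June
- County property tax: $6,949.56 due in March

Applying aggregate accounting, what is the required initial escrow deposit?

Cushion = 2 × $658.83 = $1,317.66
Trial balance (start $0, +$658.83 each month, − disbursements):
  Oct: +$658.83 → $658.83
  Nov: +$658.83 → $1,317.66
  Dec: +$658.83 → $1,976.49
  Jan: +$658.83 → $2,635.32
  Feb: +$658.83 → $3,294.15
  Mar: +$658.83 − $6,949.56 → -$2,996.58
  Apr: +$658.83 → -$2,337.75
  May: +$658.83 → -$1,678.92
  Jun: +$658.83 − $956.40 → -$1,976.49
  Jul: +$658.83 → -$1,317.66
  Aug: +$658.83 → -$658.83
  Sep: +$658.83 → $0.00
Lowest trial balance = -$2,996.58 (Mar)
Initial deposit = cushion − low point = $1,317.66 − (-$2,996.58) = $4,314.24

$4,314.24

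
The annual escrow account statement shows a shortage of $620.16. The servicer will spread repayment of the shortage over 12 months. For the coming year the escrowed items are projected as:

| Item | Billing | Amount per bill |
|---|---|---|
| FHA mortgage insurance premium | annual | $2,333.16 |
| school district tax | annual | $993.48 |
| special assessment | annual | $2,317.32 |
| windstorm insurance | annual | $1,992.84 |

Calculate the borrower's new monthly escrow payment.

FHA mortgage insurance premium — $2,333.16 per year
School district tax — $993.48 per year
Special assessment — $2,317.32 per year
Windstorm insurance — $1,992.84 per year
Total per year = $7,636.80
Monthly escrow = $7,636.80 / 12 = $636.40
Monthly shortage recovery: $620.16 ÷ 12 = $51.68
Adjusted monthly = $636.40 + $51.68 = $688.08

$688.08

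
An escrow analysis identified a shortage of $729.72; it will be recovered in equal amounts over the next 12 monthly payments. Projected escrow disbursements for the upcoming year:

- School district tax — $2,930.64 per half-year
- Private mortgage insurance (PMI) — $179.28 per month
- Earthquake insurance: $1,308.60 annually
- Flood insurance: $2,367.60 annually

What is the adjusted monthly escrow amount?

School district tax: $2,930.64 × 2 = $5,861.28
Private mortgage insurance (PMI): $179.28 × 12 = $2,151.36
Earthquake insurance: $1,308.60
Flood insurance: $2,367.60
Total per year = $5,861.28 + $2,151.36 + $1,308.60 + $2,367.60 = $11,688.84
Base monthly escrow = $11,688.84 ÷ 12 = $974.07
Monthly shortage recovery: $729.72 ÷ 12 = $60.81
Adjusted monthly = $974.07 + $60.81 = $1,034.88

$1,034.88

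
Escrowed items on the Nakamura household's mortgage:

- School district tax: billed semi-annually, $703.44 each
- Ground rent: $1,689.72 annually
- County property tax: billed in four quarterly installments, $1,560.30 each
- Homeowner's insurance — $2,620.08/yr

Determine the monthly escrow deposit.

$996.49

School district tax: $703.44 × 2 = $1,406.88 per year
Ground rent: $1,689.72 per year
County property tax: $1,560.30 × 4 = $6,241.20 per year
Homeowner's insurance: $2,620.08 per year
Total annual escrow = $1,406.88 + $1,689.72 + $6,241.20 + $2,620.08 = $11,957.88
Monthly = $11,957.88 ÷ 12 = $996.49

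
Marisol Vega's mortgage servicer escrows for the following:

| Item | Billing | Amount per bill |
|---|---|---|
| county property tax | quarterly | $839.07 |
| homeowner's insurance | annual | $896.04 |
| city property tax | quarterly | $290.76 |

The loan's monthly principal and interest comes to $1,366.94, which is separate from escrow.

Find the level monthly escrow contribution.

$451.28

County property tax — $839.07 × 4 = $3,356.28 per year
Homeowner's insurance — $896.04 per year
City property tax — $290.76 × 4 = $1,163.04 per year
Combined annual = $5,415.36
Monthly escrow = $5,415.36 ÷ 12 = $451.28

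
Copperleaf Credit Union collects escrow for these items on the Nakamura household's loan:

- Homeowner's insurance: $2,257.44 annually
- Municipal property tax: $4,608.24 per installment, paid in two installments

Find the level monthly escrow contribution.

Homeowner's insurance: $2,257.44 per year
Municipal property tax: $4,608.24 × 2 = $9,216.48 per year
Total annual escrow = $2,257.44 + $9,216.48 = $11,473.92
Monthly = $11,473.92 / 12 = $956.16

$956.16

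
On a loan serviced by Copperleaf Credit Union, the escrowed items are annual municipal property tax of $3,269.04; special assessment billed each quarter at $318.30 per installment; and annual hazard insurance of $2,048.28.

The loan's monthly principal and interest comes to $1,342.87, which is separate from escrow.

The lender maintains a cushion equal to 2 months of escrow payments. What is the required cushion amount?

Municipal property tax = $3,269.04
Special assessment = $318.30 × 4 = $1,273.20
Hazard insurance = $2,048.28
Annual escrow total = $3,269.04 + $1,273.20 + $2,048.28 = $6,590.52
Monthly escrow = $6,590.52 ÷ 12 = $549.21
Reserve = 2 × $549.21 = $1,098.42

$1,098.42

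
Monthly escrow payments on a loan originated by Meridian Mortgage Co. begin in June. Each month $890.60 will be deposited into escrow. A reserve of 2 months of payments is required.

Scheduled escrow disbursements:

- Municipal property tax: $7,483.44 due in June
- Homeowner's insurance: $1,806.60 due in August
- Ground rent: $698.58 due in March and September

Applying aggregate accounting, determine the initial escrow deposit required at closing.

$8,399.44

Cushion = 2 × $890.60 = $1,781.20
Trial balance (start $0, +$890.60 each month, − disbursements):
  Jun: +$890.60 − $7,483.44 → -$6,592.84
  Jul: +$890.60 → -$5,702.24
  Aug: +$890.60 − $1,806.60 → -$6,618.24
  Sep: +$890.60 − $698.58 → -$6,426.22
  Oct: +$890.60 → -$5,535.62
  Nov: +$890.60 → -$4,645.02
  Dec: +$890.60 → -$3,754.42
  Jan: +$890.60 → -$2,863.82
  Feb: +$890.60 → -$1,973.22
  Mar: +$890.60 − $698.58 → -$1,781.20
  Apr: +$890.60 → -$890.60
  May: +$890.60 → $0.00
Lowest trial balance = -$6,618.24 (Aug)
Initial deposit = cushion − low point = $1,781.20 − (-$6,618.24) = $8,399.44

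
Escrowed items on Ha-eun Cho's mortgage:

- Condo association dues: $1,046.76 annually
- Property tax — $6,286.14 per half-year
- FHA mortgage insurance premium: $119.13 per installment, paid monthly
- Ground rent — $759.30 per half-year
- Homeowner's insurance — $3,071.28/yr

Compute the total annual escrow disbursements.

Condo association dues: $1,046.76 annually
Property tax: $6,286.14 × 2 = $12,572.28 annually
FHA mortgage insurance premium: $119.13 × 12 = $1,429.56 annually
Ground rent: $759.30 × 2 = $1,518.60 annually
Homeowner's insurance: $3,071.28 annually
Total per year = $19,638.48

$19,638.48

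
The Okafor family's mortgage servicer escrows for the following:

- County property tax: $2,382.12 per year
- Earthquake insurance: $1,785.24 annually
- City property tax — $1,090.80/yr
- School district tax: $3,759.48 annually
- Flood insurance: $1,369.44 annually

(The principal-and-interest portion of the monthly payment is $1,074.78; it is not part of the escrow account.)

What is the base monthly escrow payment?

$865.59

County property tax — $2,382.12/yr
Earthquake insurance — $1,785.24/yr
City property tax — $1,090.80/yr
School district tax — $3,759.48/yr
Flood insurance — $1,369.44/yr
Total annual escrow = $2,382.12 + $1,785.24 + $1,090.80 + $3,759.48 + $1,369.44 = $10,387.08
Monthly = $10,387.08 / 12 = $865.59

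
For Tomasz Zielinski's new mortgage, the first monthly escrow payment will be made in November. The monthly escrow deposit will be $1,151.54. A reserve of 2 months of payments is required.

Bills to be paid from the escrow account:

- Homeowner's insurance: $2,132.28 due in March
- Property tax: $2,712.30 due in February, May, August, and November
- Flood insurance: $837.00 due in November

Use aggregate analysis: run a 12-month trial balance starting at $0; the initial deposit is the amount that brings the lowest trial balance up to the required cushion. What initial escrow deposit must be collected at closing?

Cushion = 2 × $1,151.54 = $2,303.08
Trial balance (start $0, +$1,151.54 each month, − disbursements):
  Nov: +$1,151.54 − $3,549.30 → -$2,397.76
  Dec: +$1,151.54 → -$1,246.22
  Jan: +$1,151.54 → -$94.68
  Feb: +$1,151.54 − $2,712.30 → -$1,655.44
  Mar: +$1,151.54 − $2,132.28 → -$2,636.18
  Apr: +$1,151.54 → -$1,484.64
  May: +$1,151.54 − $2,712.30 → -$3,045.40
  Jun: +$1,151.54 → -$1,893.86
  Jul: +$1,151.54 → -$742.32
  Aug: +$1,151.54 − $2,712.30 → -$2,303.08
  Sep: +$1,151.54 → -$1,151.54
  Oct: +$1,151.54 → $0.00
Lowest trial balance = -$3,045.40 (May)
Initial deposit = cushion − low point = $2,303.08 − (-$3,045.40) = $5,348.48

$5,348.48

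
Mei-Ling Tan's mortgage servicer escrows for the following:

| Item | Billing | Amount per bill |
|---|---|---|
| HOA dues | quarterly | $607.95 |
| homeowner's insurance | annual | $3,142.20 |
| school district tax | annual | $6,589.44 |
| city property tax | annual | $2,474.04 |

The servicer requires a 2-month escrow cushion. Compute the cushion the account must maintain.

HOA dues = $607.95 × 4 = $2,431.80 per year
Homeowner's insurance = $3,142.20 per year
School district tax = $6,589.44 per year
City property tax = $2,474.04 per year
Total per year = $2,431.80 + $3,142.20 + $6,589.44 + $2,474.04 = $14,637.48
Per month = $14,637.48 / 12 = $1,219.79
Cushion = 2 × $1,219.79 = $2,439.58

$2,439.58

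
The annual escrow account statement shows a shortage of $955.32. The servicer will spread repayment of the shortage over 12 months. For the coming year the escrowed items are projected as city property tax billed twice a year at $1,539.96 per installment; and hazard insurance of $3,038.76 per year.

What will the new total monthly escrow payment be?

$589.50

City property tax — $1,539.96 × 2 = $3,079.92 annually
Hazard insurance — $3,038.76 annually
Annual escrow total = $3,079.92 + $3,038.76 = $6,118.68
Per month = $6,118.68 / 12 = $509.89
Shortage per month = $955.32 ÷ 12 = $79.61
New monthly escrow = $509.89 + $79.61 = $589.50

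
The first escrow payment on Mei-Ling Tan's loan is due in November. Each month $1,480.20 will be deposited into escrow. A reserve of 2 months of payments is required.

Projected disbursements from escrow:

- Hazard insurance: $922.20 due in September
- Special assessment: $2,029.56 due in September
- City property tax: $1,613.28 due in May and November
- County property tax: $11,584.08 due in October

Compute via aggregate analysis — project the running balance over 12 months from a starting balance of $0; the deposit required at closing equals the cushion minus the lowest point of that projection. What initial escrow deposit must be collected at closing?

$3,093.48

Cushion = 2 × $1,480.20 = $2,960.40
Trial balance (start $0, +$1,480.20 each month, − disbursements):
  Nov: +$1,480.20 − $1,613.28 → -$133.08
  Dec: +$1,480.20 → $1,347.12
  Jan: +$1,480.20 → $2,827.32
  Feb: +$1,480.20 → $4,307.52
  Mar: +$1,480.20 → $5,787.72
  Apr: +$1,480.20 → $7,267.92
  May: +$1,480.20 − $1,613.28 → $7,134.84
  Jun: +$1,480.20 → $8,615.04
  Jul: +$1,480.20 → $10,095.24
  Aug: +$1,480.20 → $11,575.44
  Sep: +$1,480.20 − $2,951.76 → $10,103.88
  Oct: +$1,480.20 − $11,584.08 → $0.00
Lowest trial balance = -$133.08 (Nov)
Initial deposit = cushion − low point = $2,960.40 − (-$133.08) = $3,093.48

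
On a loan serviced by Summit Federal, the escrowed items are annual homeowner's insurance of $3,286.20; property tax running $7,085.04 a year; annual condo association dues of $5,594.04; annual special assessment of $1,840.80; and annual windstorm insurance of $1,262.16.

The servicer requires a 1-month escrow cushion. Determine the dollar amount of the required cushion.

$1,589.02

Homeowner's insurance: $3,286.20/yr
Property tax: $7,085.04/yr
Condo association dues: $5,594.04/yr
Special assessment: $1,840.80/yr
Windstorm insurance: $1,262.16/yr
Total per year = $3,286.20 + $7,085.04 + $5,594.04 + $1,840.80 + $1,262.16 = $19,068.24
Per month = $19,068.24 ÷ 12 = $1,589.02
Required cushion = 1 × $1,589.02 = $1,589.02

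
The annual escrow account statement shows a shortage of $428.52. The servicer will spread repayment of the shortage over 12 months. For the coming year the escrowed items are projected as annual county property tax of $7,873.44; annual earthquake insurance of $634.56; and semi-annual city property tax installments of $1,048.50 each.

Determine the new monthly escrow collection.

County property tax — $7,873.44 per year
Earthquake insurance — $634.56 per year
City property tax — $1,048.50 × 2 = $2,097.00 per year
Yearly total = $7,873.44 + $634.56 + $2,097.00 = $10,605.00
Monthly = $10,605.00 ÷ 12 = $883.75
Shortage spread = $428.52 / 12 = $35.71/mo
New monthly escrow = $883.75 + $35.71 = $919.46

$919.46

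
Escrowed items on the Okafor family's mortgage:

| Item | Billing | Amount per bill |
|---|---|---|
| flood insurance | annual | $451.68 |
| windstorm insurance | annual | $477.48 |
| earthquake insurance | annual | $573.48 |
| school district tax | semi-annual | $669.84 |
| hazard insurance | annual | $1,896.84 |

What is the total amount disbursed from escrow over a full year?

Flood insurance = $451.68 annually
Windstorm insurance = $477.48 annually
Earthquake insurance = $573.48 annually
School district tax = $669.84 × 2 = $1,339.68 annually
Hazard insurance = $1,896.84 annually
Combined annual = $4,739.16

$4,739.16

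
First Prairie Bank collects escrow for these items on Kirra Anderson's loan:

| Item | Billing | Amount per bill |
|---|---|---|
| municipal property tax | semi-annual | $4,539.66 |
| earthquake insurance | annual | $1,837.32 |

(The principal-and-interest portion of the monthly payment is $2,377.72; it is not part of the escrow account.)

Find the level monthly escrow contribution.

$909.72

Municipal property tax — $4,539.66 × 2 = $9,079.32
Earthquake insurance — $1,837.32
Annual escrow total = $9,079.32 + $1,837.32 = $10,916.64
Base monthly escrow = $10,916.64 / 12 = $909.72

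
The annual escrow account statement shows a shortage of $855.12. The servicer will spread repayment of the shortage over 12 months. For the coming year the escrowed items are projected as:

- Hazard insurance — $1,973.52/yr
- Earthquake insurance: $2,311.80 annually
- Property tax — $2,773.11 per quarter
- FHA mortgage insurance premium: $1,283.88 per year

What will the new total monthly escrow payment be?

Hazard insurance — $1,973.52 per year
Earthquake insurance — $2,311.80 per year
Property tax — $2,773.11 × 4 = $11,092.44 per year
FHA mortgage insurance premium — $1,283.88 per year
Combined annual = $16,661.64
Monthly = $16,661.64 ÷ 12 = $1,388.47
Shortage per month = $855.12 / 12 = $71.26
Adjusted monthly = $1,388.47 + $71.26 = $1,459.73

$1,459.73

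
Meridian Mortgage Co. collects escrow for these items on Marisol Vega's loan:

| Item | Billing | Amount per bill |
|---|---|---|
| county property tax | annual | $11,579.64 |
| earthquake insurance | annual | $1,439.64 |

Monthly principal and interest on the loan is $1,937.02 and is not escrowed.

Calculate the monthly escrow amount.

County property tax — $11,579.64 annually
Earthquake insurance — $1,439.64 annually
Total per year = $11,579.64 + $1,439.64 = $13,019.28
Per month = $13,019.28 ÷ 12 = $1,084.94

$1,084.94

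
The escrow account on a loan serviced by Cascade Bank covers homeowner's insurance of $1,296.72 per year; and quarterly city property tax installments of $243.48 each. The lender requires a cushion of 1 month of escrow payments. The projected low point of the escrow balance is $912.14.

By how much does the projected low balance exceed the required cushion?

$722.92

Homeowner's insurance — $1,296.72 per year
City property tax — $243.48 × 4 = $973.92 per year
Total annual escrow = $1,296.72 + $973.92 = $2,270.64
Base monthly escrow = $2,270.64 ÷ 12 = $189.22
Required reserve = 1 × $189.22 = $189.22
Excess over cushion: $912.14 − $189.22 = $722.92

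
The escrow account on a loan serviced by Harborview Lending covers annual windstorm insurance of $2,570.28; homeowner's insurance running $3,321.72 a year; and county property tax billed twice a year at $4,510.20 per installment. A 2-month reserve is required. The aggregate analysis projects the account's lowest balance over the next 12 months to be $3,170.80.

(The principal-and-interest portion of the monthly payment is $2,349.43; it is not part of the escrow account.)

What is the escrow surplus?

$685.40

Windstorm insurance — $2,570.28 per year
Homeowner's insurance — $3,321.72 per year
County property tax — $4,510.20 × 2 = $9,020.40 per year
Yearly total = $2,570.28 + $3,321.72 + $9,020.40 = $14,912.40
Per month = $14,912.40 ÷ 12 = $1,242.70
Cushion = 2 × $1,242.70 = $2,485.40
Surplus = $3,170.80 − $2,485.40 = $685.40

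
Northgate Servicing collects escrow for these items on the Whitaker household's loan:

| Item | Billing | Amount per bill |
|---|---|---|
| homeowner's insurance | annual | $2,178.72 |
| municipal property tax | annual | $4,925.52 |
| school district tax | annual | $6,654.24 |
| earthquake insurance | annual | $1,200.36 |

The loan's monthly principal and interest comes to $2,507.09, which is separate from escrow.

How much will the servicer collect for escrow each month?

Homeowner's insurance = $2,178.72/yr
Municipal property tax = $4,925.52/yr
School district tax = $6,654.24/yr
Earthquake insurance = $1,200.36/yr
Yearly total = $2,178.72 + $4,925.52 + $6,654.24 + $1,200.36 = $14,958.84
Monthly = $14,958.84 / 12 = $1,246.57

$1,246.57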